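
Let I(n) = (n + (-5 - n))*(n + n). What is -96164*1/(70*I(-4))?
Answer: -24041/700 ≈ -34.344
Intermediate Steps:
I(n) = -10*n
-96164*1/(70*I(-4)) = -96164/((2*(-10*(-4)))*35) = -96164/((2*40)*35) = -96164/(80*35) = -96164/2800 = -96164*1/2800 = -24041/700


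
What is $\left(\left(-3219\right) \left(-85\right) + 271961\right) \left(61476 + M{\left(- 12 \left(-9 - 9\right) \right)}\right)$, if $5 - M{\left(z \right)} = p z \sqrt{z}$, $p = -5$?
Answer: $33542558056 + 3535332480 \sqrt{6} \approx 4.2202 \cdot 10^{10}$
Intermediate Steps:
$M{\left(z \right)} = 5 + 5 z^{\frac{3}{2}}$ ($M{\left(z \right)} = 5 - - 5 z \sqrt{z} = 5 - - 5 z^{\frac{3}{2}} = 5 + 5 z^{\frac{3}{2}}$)
$\left(\left(-3219\right) \left(-85\right) + 271961\right) \left(61476 + M{\left(- 12 \left(-9 - 9\right) \right)}\right) = \left(\left(-3219\right) \left(-85\right) + 271961\right) \left(61476 + \left(5 + 5 \left(- 12 \left(-9 - 9\right)\right)^{\frac{3}{2}}\right)\right) = \left(273615 + 271961\right) \left(61476 + \left(5 + 5 \left(\left(-12\right) \left(-18\right)\right)^{\frac{3}{2}}\right)\right) = 545576 \left(61476 + \left(5 + 5 \cdot 216^{\frac{3}{2}}\right)\right) = 545576 \left(61476 + \left(5 + 5 \cdot 1296 \sqrt{6}\right)\right) = 545576 \left(61476 + \left(5 + 6480 \sqrt{6}\right)\right) = 545576 \left(61481 + 6480 \sqrt{6}\right) = 33542558056 + 3535332480 \sqrt{6}$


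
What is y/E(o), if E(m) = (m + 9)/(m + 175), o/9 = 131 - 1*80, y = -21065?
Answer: -6677605/234 ≈ -28537.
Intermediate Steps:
o = 459 (o = 9*(131 - 1*80) = 9*(131 - 80) = 9*51 = 459)
E(m) = (9 + m)/(175 + m)
y/E(o) = -21065*(175 + 459)/(9 + 459) = -21065/(468/634) = -21065/((1/634)*468) = -21065/234/317 = -21065*317/234 = -6677605/234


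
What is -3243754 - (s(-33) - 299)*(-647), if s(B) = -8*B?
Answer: -3266399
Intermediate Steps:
-3243754 - (s(-33) - 299)*(-647) = -3243754 - (-8*(-33) - 299)*(-647) = -3243754 - (264 - 299)*(-647) = -3243754 - (-35)*(-647) = -3243754 - 1*22645 = -3243754 - 22645 = -3266399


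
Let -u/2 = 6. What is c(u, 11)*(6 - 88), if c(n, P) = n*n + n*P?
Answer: -984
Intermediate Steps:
u = -12 (u = -2*6 = -12)
c(n, P) = n² + P*n
c(u, 11)*(6 - 88) = (-12*(11 - 12))*(6 - 88) = -12*(-1)*(-82) = 12*(-82) = -984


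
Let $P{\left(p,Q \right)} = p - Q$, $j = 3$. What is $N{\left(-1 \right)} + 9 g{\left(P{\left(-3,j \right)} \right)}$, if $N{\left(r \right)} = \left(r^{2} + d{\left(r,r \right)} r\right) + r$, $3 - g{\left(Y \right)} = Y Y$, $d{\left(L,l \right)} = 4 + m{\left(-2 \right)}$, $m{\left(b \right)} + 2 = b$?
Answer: $-297$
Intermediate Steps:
$m{\left(b \right)} = -2 + b$
$d{\left(L,l \right)} = 0$ ($d{\left(L,l \right)} = 4 - 4 = 0$)
$g{\left(Y \right)} = 3 - Y^{2}$ ($g{\left(Y \right)} = 3 - Y Y = 3 - Y^{2}$)
$N{\left(r \right)} = r + r^{2}$ ($N{\left(r \right)} = \left(r^{2} + 0 r\right) + r = \left(r^{2} + 0\right) + r = r^{2} + r = r + r^{2}$)
$N{\left(-1 \right)} + 9 g{\left(P{\left(-3,j \right)} \right)} = - (1 - 1) + 9 \left(3 - \left(-3 - 3\right)^{2}\right) = \left(-1\right) 0 + 9 \left(3 - \left(-3 - 3\right)^{2}\right) = 0 + 9 \left(3 - \left(-6\right)^{2}\right) = 0 + 9 \left(3 - 36\right) = 0 + 9 \left(-33\right) = 0 - 297 = -297$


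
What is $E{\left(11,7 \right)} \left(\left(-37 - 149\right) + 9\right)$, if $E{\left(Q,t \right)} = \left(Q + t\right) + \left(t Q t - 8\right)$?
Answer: $-97173$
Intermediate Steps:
$E{\left(Q,t \right)} = -8 + Q + t + Q t^{2}$ ($E{\left(Q,t \right)} = \left(Q + t\right) + \left(Q t t - 8\right) = \left(Q + t\right) + \left(Q t^{2} - 8\right) = \left(Q + t\right) + \left(-8 + Q t^{2}\right) = -8 + Q + t + Q t^{2}$)
$E{\left(11,7 \right)} \left(\left(-37 - 149\right) + 9\right) = \left(-8 + 11 + 7 + 11 \cdot 7^{2}\right) \left(\left(-37 - 149\right) + 9\right) = \left(-8 + 11 + 7 + 11 \cdot 49\right) \left(-186 + 9\right) = \left(-8 + 11 + 7 + 539\right) \left(-177\right) = 549 \left(-177\right) = -97173$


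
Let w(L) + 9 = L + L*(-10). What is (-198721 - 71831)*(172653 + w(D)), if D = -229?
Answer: -47266787160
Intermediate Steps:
w(L) = -9 - 9*L (w(L) = -9 + (L + L*(-10)) = -9 + (L - 10*L) = -9 - 9*L)
(-198721 - 71831)*(172653 + w(D)) = (-198721 - 71831)*(172653 + (-9 - 9*(-229))) = -270552*(172653 + (-9 + 2061)) = -270552*(172653 + 2052) = -270552*174705 = -47266787160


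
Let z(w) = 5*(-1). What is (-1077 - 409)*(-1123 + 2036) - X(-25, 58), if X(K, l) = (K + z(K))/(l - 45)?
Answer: -17637304/13 ≈ -1.3567e+6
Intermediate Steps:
z(w) = -5
X(K, l) = (-5 + K)/(-45 + l) (X(K, l) = (K - 5)/(l - 45) = (-5 + K)/(-45 + l))
(-1077 - 409)*(-1123 + 2036) - X(-25, 58) = (-1077 - 409)*(-1123 + 2036) - (-5 - 25)/(-45 + 58) = -1486*913 - (-30)/13 = -1356718 - (-30)/13 = -1356718 - 1*(-30/13) = -1356718 + 30/13 = -17637304/13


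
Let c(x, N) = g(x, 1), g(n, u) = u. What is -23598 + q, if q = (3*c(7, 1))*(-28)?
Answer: -23682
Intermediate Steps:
c(x, N) = 1
q = -84 (q = (3*1)*(-28) = 3*(-28) = -84)
-23598 + q = -23598 - 84 = -23682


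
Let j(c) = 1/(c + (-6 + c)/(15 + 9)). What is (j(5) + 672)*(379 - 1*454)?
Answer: -5999400/119 ≈ -50415.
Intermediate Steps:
j(c) = 1/(-¼ + 25*c/24) (j(c) = 1/(c + (-6 + c)/24) = 1/(c + (-6 + c)*(1/24)) = 1/(c + (-¼ + c/24)) = 1/(-¼ + 25*c/24))
(j(5) + 672)*(379 - 1*454) = (24/(-6 + 25*5) + 672)*(379 - 1*454) = (24/(-6 + 125) + 672)*(379 - 454) = (24/119 + 672)*(-75) = (79992/119)*(-75) = -5999400/119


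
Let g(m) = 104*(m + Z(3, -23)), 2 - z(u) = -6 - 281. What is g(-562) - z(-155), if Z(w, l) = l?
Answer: -61129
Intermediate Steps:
z(u) = 289 (z(u) = 2 - (-6 - 281) = 2 - 1*(-287) = 2 + 287 = 289)
g(m) = -2392 + 104*m (g(m) = 104*(m - 23) = 104*(-23 + m) = -2392 + 104*m)
g(-562) - z(-155) = (-2392 + 104*(-562)) - 1*289 = (-2392 - 58448) - 289 = -60840 - 289 = -61129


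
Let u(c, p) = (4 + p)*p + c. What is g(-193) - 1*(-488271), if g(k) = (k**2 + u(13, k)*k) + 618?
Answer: -6516432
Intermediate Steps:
u(c, p) = c + p*(4 + p) (u(c, p) = p*(4 + p) + c = c + p*(4 + p))
g(k) = 618 + k**2 + k*(13 + k**2 + 4*k) (g(k) = (k**2 + (13 + k**2 + 4*k)*k) + 618 = (k**2 + k*(13 + k**2 + 4*k)) + 618 = 618 + k**2 + k*(13 + k**2 + 4*k))
g(-193) - 1*(-488271) = (618 + (-193)**3 + 5*(-193)**2 + 13*(-193)) - 1*(-488271) = (618 - 7189057 + 5*37249 - 2509) + 488271 = (618 - 7189057 + 186245 - 2509) + 488271 = -7004703 + 488271 = -6516432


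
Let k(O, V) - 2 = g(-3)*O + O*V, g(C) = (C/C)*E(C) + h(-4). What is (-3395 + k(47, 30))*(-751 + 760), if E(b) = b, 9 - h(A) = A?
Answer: -13617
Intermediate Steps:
h(A) = 9 - A
g(C) = 13 + C (g(C) = (C/C)*C + (9 - 1*(-4)) = 1*C + (9 + 4) = C + 13 = 13 + C)
k(O, V) = 2 + 10*O + O*V (k(O, V) = 2 + ((13 - 3)*O + O*V) = 2 + (10*O + O*V) = 2 + 10*O + O*V)
(-3395 + k(47, 30))*(-751 + 760) = (-3395 + (2 + 10*47 + 47*30))*(-751 + 760) = (-3395 + (2 + 470 + 1410))*9 = (-3395 + 1882)*9 = -1513*9 = -13617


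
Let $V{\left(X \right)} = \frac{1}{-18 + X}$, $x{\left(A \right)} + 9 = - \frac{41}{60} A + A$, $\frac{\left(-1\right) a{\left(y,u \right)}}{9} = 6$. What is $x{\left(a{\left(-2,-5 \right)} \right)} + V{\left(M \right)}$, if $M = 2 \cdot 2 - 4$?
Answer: $- \frac{1177}{45} \approx -26.156$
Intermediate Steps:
$a{\left(y,u \right)} = -54$ ($a{\left(y,u \right)} = \left(-9\right) 6 = -54$)
$x{\left(A \right)} = -9 + \frac{19 A}{60}$ ($x{\left(A \right)} = -9 + \left(- \frac{41}{60} A + A\right) = -9 + \left(\left(-41\right) \frac{1}{60} A + A\right) = -9 + \left(- \frac{41 A}{60} + A\right) = -9 + \frac{19 A}{60}$)
$M = 0$ ($M = 4 - 4 = 0$)
$x{\left(a{\left(-2,-5 \right)} \right)} + V{\left(M \right)} = \left(-9 + \frac{19}{60} \left(-54\right)\right) + \frac{1}{-18 + 0} = \left(-9 - \frac{171}{10}\right) + \frac{1}{-18} = - \frac{261}{10} - \frac{1}{18} = - \frac{1177}{45}$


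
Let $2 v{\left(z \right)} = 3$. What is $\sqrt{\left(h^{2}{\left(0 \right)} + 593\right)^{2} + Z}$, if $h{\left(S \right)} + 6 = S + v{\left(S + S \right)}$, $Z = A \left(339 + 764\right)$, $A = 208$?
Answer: $\frac{\sqrt{9687993}}{4} \approx 778.14$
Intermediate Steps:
$v{\left(z \right)} = \frac{3}{2}$ ($v{\left(z \right)} = \frac{1}{2} \cdot 3 = \frac{3}{2}$)
$Z = 229424$ ($Z = 208 \left(339 + 764\right) = 208 \cdot 1103 = 229424$)
$h{\left(S \right)} = - \frac{9}{2} + S$ ($h{\left(S \right)} = -6 + \left(S + \frac{3}{2}\right) = -6 + \left(\frac{3}{2} + S\right) = - \frac{9}{2} + S$)
$\sqrt{\left(h^{2}{\left(0 \right)} + 593\right)^{2} + Z} = \sqrt{\left(\left(- \frac{9}{2} + 0\right)^{2} + 593\right)^{2} + 229424} = \sqrt{\left(\left(- \frac{9}{2}\right)^{2} + 593\right)^{2} + 229424} = \sqrt{\left(\frac{81}{4} + 593\right)^{2} + 229424} = \sqrt{\left(\frac{2453}{4}\right)^{2} + 229424} = \sqrt{\frac{6017209}{16} + 229424} = \sqrt{\frac{9687993}{16}} = \frac{\sqrt{9687993}}{4}$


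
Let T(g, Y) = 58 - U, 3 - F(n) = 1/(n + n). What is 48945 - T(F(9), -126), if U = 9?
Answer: 48896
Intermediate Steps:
F(n) = 3 - 1/(2*n) (F(n) = 3 - 1/(n + n) = 3 - 1/(2*n))
T(g, Y) = 49 (T(g, Y) = 58 - 1*9 = 58 - 9 = 49)
48945 - T(F(9), -126) = 48945 - 1*49 = 48945 - 49 = 48896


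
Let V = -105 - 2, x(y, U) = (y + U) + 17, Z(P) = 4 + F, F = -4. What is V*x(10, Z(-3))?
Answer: -2889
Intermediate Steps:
Z(P) = 0 (Z(P) = 4 - 4 = 0)
x(y, U) = 17 + U + y (x(y, U) = (U + y) + 17 = 17 + U + y)
V = -107
V*x(10, Z(-3)) = -107*(17 + 0 + 10) = -107*27 = -2889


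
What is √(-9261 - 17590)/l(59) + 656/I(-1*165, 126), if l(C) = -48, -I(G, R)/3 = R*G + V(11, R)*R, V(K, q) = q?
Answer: 328/7371 - I*√26851/48 ≈ 0.044499 - 3.4138*I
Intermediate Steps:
I(G, R) = -3*R² - 3*G*R (I(G, R) = -3*(R*G + R*R) = -3*(G*R + R²) = -3*(R² + G*R) = -3*R² - 3*G*R)
√(-9261 - 17590)/l(59) + 656/I(-1*165, 126) = √(-9261 - 17590)/(-48) + 656/((-3*126*(-1*165 + 126))) = √(-26851)*(-1/48) + 656/((-3*126*(-165 + 126))) = (I*√26851)*(-1/48) + 656/((-3*126*(-39))) = -I*√26851/48 + 656/14742 = -I*√26851/48 + 656*(1/14742) = -I*√26851/48 + 328/7371 = 328/7371 - I*√26851/48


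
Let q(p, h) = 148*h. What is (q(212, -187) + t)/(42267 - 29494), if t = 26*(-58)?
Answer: -29184/12773 ≈ -2.2848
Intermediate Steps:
t = -1508
(q(212, -187) + t)/(42267 - 29494) = (148*(-187) - 1508)/(42267 - 29494) = (-27676 - 1508)/12773 = -29184*1/12773 = -29184/12773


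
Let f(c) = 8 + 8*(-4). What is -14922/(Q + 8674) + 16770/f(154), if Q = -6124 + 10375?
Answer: -36185063/51700 ≈ -699.90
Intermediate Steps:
Q = 4251
f(c) = -24 (f(c) = 8 - 32 = -24)
-14922/(Q + 8674) + 16770/f(154) = -14922/(4251 + 8674) + 16770/(-24) = -14922/12925 + 16770*(-1/24) = -14922*1/12925 - 2795/4 = -14922/12925 - 2795/4 = -36185063/51700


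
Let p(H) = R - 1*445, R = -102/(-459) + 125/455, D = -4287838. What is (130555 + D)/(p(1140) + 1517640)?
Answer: -3404814777/1242583112 ≈ -2.7401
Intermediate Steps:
R = 407/819 (R = -102*(-1/459) + 125*(1/455) = 2/9 + 25/91 = 407/819 ≈ 0.49695)
p(H) = -364048/819 (p(H) = 407/819 - 1*445 = 407/819 - 445 = -364048/819)
(130555 + D)/(p(1140) + 1517640) = (130555 - 4287838)/(-364048/819 + 1517640) = -4157283/1242583112/819 = -4157283*819/1242583112 = -3404814777/1242583112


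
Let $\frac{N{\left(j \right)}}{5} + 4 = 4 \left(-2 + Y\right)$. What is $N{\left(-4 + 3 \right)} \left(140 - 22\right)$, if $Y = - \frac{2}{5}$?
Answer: $-8024$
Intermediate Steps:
$Y = - \frac{2}{5}$ ($Y = \left(-2\right) \frac{1}{5} = - \frac{2}{5} \approx -0.4$)
$N{\left(j \right)} = -68$ ($N{\left(j \right)} = -20 + 5 \cdot 4 \left(-2 - \frac{2}{5}\right) = -20 + 5 \cdot 4 \left(- \frac{12}{5}\right) = -20 + 5 \left(- \frac{48}{5}\right) = -20 - 48 = -68$)
$N{\left(-4 + 3 \right)} \left(140 - 22\right) = - 68 \left(140 - 22\right) = \left(-68\right) 118 = -8024$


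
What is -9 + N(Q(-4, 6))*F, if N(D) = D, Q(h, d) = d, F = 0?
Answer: -9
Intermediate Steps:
-9 + N(Q(-4, 6))*F = -9 + 6*0 = -9 + 0 = -9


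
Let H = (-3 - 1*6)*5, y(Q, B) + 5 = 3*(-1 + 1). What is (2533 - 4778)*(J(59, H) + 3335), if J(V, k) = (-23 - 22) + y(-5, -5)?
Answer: -7374825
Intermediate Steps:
y(Q, B) = -5 (y(Q, B) = -5 + 3*(-1 + 1) = -5 + 3*0 = -5 + 0 = -5)
H = -45 (H = (-3 - 6)*5 = -9*5 = -45)
J(V, k) = -50 (J(V, k) = (-23 - 22) - 5 = -45 - 5 = -50)
(2533 - 4778)*(J(59, H) + 3335) = (2533 - 4778)*(-50 + 3335) = -2245*3285 = -7374825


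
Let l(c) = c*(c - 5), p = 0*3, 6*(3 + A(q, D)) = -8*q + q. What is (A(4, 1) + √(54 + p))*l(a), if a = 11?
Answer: -506 + 198*√6 ≈ -21.001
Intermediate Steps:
A(q, D) = -3 - 7*q/6 (A(q, D) = -3 + (-8*q + q)/6 = -3 + (-7*q)/6 = -3 - 7*q/6)
p = 0
l(c) = c*(-5 + c)
(A(4, 1) + √(54 + p))*l(a) = ((-3 - 7/6*4) + √(54 + 0))*(11*(-5 + 11)) = ((-3 - 14/3) + √54)*(11*6) = (-23/3 + 3*√6)*66 = -506 + 198*√6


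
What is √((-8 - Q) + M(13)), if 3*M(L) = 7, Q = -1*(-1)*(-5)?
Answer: I*√6/3 ≈ 0.8165*I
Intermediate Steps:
Q = -5 (Q = 1*(-5) = -5)
M(L) = 7/3 (M(L) = (⅓)*7 = 7/3)
√((-8 - Q) + M(13)) = √((-8 - 1*(-5)) + 7/3) = √((-8 + 5) + 7/3) = √(-3 + 7/3) = √(-⅔) = I*√6/3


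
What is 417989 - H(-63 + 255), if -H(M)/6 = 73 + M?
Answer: 419579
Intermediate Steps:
H(M) = -438 - 6*M (H(M) = -6*(73 + M) = -438 - 6*M)
417989 - H(-63 + 255) = 417989 - (-438 - 6*(-63 + 255)) = 417989 - (-438 - 6*192) = 417989 - (-438 - 1152) = 417989 - 1*(-1590) = 417989 + 1590 = 419579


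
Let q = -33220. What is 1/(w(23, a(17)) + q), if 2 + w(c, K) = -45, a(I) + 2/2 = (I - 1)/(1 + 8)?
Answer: -1/33267 ≈ -3.0060e-5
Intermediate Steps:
a(I) = -10/9 + I/9 (a(I) = -1 + (I - 1)/(1 + 8) = -1 + (-1 + I)/9 = -1 + (-1 + I)*(1/9) = -1 + (-1/9 + I/9) = -10/9 + I/9)
w(c, K) = -47 (w(c, K) = -2 - 45 = -47)
1/(w(23, a(17)) + q) = 1/(-47 - 33220) = 1/(-33267) = -1/33267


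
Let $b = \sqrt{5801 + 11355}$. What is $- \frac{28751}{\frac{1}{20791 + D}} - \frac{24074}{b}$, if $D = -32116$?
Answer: $325605075 - \frac{12037 \sqrt{4289}}{4289} \approx 3.256 \cdot 10^{8}$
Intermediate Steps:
$b = 2 \sqrt{4289}$ ($b = \sqrt{17156} = 2 \sqrt{4289} \approx 130.98$)
$- \frac{28751}{\frac{1}{20791 + D}} - \frac{24074}{b} = - \frac{28751}{\frac{1}{20791 - 32116}} - \frac{24074}{2 \sqrt{4289}} = - \frac{28751}{\frac{1}{-11325}} - 24074 \frac{\sqrt{4289}}{8578} = - \frac{28751}{- \frac{1}{11325}} - \frac{12037 \sqrt{4289}}{4289} = \left(-28751\right) \left(-11325\right) - \frac{12037 \sqrt{4289}}{4289} = 325605075 - \frac{12037 \sqrt{4289}}{4289}$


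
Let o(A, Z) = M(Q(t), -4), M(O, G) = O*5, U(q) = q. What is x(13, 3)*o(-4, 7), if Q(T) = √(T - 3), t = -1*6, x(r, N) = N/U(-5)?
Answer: -9*I ≈ -9.0*I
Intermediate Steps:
x(r, N) = -N/5 (x(r, N) = N/(-5) = N*(-⅕) = -N/5)
t = -6
Q(T) = √(-3 + T)
M(O, G) = 5*O
o(A, Z) = 15*I (o(A, Z) = 5*√(-3 - 6) = 5*√(-9) = 5*(3*I) = 15*I)
x(13, 3)*o(-4, 7) = (-⅕*3)*(15*I) = -9*I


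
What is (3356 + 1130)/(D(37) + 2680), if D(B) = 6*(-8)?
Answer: 2243/1316 ≈ 1.7044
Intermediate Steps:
D(B) = -48
(3356 + 1130)/(D(37) + 2680) = (3356 + 1130)/(-48 + 2680) = 4486/2632 = 4486*(1/2632) = 2243/1316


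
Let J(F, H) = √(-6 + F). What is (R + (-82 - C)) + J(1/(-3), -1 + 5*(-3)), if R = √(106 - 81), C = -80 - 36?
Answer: 39 + I*√57/3 ≈ 39.0 + 2.5166*I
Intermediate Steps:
C = -116
R = 5 (R = √25 = 5)
(R + (-82 - C)) + J(1/(-3), -1 + 5*(-3)) = (5 + (-82 - 1*(-116))) + √(-6 + 1/(-3)) = (5 + (-82 + 116)) + √(-6 - ⅓) = (5 + 34) + √(-19/3) = 39 + I*√57/3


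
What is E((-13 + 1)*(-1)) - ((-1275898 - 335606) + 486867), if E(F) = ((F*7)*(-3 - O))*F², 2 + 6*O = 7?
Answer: 1078269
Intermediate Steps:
O = ⅚ (O = -⅓ + (⅙)*7 = -⅓ + 7/6 = ⅚ ≈ 0.83333)
E(F) = -161*F³/6 (E(F) = ((F*7)*(-3 - 1*⅚))*F² = ((7*F)*(-3 - ⅚))*F² = ((7*F)*(-23/6))*F² = (-161*F/6)*F² = -161*F³/6)
E((-13 + 1)*(-1)) - ((-1275898 - 335606) + 486867) = -161*(-(-13 + 1)³)/6 - ((-1275898 - 335606) + 486867) = -161*(-12*(-1))³/6 - (-1611504 + 486867) = -161/6*12³ - 1*(-1124637) = -161/6*1728 + 1124637 = -46368 + 1124637 = 1078269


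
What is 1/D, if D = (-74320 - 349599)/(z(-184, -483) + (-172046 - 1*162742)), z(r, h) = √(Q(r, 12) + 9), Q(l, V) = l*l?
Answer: 334788/423919 - √33865/423919 ≈ 0.78931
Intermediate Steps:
Q(l, V) = l²
z(r, h) = √(9 + r²) (z(r, h) = √(r² + 9) = √(9 + r²))
D = -423919/(-334788 + √33865) (D = (-74320 - 349599)/(√(9 + (-184)²) + (-172046 - 1*162742)) = -423919/(√(9 + 33856) + (-172046 - 162742)) = -423919/(√33865 - 334788) = -423919/(-334788 + √33865) ≈ 1.2669)
1/D = 1/(141922994172/112082971079 + 423919*√33865/112082971079)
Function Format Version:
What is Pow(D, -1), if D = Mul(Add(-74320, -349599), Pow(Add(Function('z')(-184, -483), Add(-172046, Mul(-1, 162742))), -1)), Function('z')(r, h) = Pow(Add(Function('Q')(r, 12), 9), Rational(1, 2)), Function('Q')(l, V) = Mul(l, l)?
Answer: Add(Rational(334788, 423919), Mul(Rational(-1, 423919), Pow(33865, Rational(1, 2)))) ≈ 0.78931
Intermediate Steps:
Function('Q')(l, V) = Pow(l, 2)
Function('z')(r, h) = Pow(Add(9, Pow(r, 2)), Rational(1, 2)) (Function('z')(r, h) = Pow(Add(Pow(r, 2), 9), Rational(1, 2)) = Pow(Add(9, Pow(r, 2)), Rational(1, 2)))
D = Mul(-423919, Pow(Add(-334788, Pow(33865, Rational(1, 2))), -1)) (D = Mul(Add(-74320, -349599), Pow(Add(Pow(Add(9, Pow(-184, 2)), Rational(1, 2)), Add(-172046, Mul(-1, 162742))), -1)) = Mul(-423919, Pow(Add(Pow(Add(9, 33856), Rational(1, 2)), Add(-172046, -162742)), -1)) = Mul(-423919, Pow(Add(Pow(33865, Rational(1, 2)), -334788), -1)) = Mul(-423919, Pow(Add(-334788, Pow(33865, Rational(1, 2))), -1)) ≈ 1.2669)
Pow(D, -1) = Pow(Add(Rational(141922994172, 112082971079), Mul(Rational(423919, 112082971079), Pow(33865, Rational(1, 2)))), -1)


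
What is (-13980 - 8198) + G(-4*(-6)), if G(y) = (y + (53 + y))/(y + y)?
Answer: -1064443/48 ≈ -22176.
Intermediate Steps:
G(y) = (53 + 2*y)/(2*y) (G(y) = (53 + 2*y)/((2*y)) = (53 + 2*y)*(1/(2*y)) = (53 + 2*y)/(2*y))
(-13980 - 8198) + G(-4*(-6)) = (-13980 - 8198) + (53/2 - 4*(-6))/((-4*(-6))) = -22178 + (53/2 + 24)/24 = -22178 + (1/24)*(101/2) = -22178 + 101/48 = -1064443/48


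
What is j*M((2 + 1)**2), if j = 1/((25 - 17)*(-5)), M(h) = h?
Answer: -9/40 ≈ -0.22500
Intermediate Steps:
j = -1/40 (j = -1/5/8 = (1/8)*(-1/5) = -1/40 ≈ -0.025000)
j*M((2 + 1)**2) = -(2 + 1)**2/40 = -1/40*3**2 = -1/40*9 = -9/40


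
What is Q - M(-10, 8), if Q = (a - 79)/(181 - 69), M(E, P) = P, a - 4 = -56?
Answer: -1027/112 ≈ -9.1696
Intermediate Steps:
a = -52 (a = 4 - 56 = -52)
Q = -131/112 (Q = (-52 - 79)/(181 - 69) = -131/112 ≈ -1.1696)
Q - M(-10, 8) = -131/112 - 1*8 = -131/112 - 8 = -1027/112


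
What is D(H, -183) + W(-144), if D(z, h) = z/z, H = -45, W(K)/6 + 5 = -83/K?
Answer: -613/24 ≈ -25.542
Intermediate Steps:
W(K) = -30 - 498/K (W(K) = -30 + 6*(-83/K) = -30 - 498/K)
D(z, h) = 1
D(H, -183) + W(-144) = 1 + (-30 - 498/(-144)) = 1 + (-30 - 498*(-1/144)) = 1 + (-30 + 83/24) = 1 - 637/24 = -613/24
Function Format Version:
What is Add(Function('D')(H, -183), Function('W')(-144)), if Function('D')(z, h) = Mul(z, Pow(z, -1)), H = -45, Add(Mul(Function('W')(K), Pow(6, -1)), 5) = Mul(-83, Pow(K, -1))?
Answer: Rational(-613, 24) ≈ -25.542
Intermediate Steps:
Function('W')(K) = Add(-30, Mul(-498, Pow(K, -1))) (Function('W')(K) = Add(-30, Mul(6, Mul(-83, Pow(K, -1)))) = Add(-30, Mul(-498, Pow(K, -1))))
Function('D')(z, h) = 1
Add(Function('D')(H, -183), Function('W')(-144)) = Add(1, Add(-30, Mul(-498, Pow(-144, -1)))) = Add(1, Add(-30, Mul(-498, Rational(-1, 144)))) = Add(1, Add(-30, Rational(83, 24))) = Add(1, Rational(-637, 24)) = Rational(-613, 24)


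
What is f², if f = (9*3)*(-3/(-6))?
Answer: 729/4 ≈ 182.25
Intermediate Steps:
f = 27/2 (f = 27*(-3*(-⅙)) = 27*(½) = 27/2 ≈ 13.500)
f² = (27/2)² = 729/4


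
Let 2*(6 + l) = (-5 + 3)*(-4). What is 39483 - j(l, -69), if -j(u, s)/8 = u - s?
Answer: 40019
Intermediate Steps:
l = -2 (l = -6 + ((-5 + 3)*(-4))/2 = -6 + (-2*(-4))/2 = -6 + (1/2)*8 = -6 + 4 = -2)
j(u, s) = -8*u + 8*s (j(u, s) = -8*(u - s) = -8*u + 8*s)
39483 - j(l, -69) = 39483 - (-8*(-2) + 8*(-69)) = 39483 - (16 - 552) = 39483 - 1*(-536) = 39483 + 536 = 40019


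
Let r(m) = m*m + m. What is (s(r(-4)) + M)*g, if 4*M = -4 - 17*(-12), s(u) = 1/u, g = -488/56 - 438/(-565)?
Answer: -18870799/47460 ≈ -397.61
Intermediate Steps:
r(m) = m + m² (r(m) = m² + m = m + m²)
g = -31399/3955 (g = -488*1/56 - 438*(-1/565) = -61/7 + 438/565 = -31399/3955 ≈ -7.9391)
M = 50 (M = (-4 - 17*(-12))/4 = (-4 + 204)/4 = (¼)*200 = 50)
(s(r(-4)) + M)*g = (1/(-4*(1 - 4)) + 50)*(-31399/3955) = (1/(-4*(-3)) + 50)*(-31399/3955) = (1/12 + 50)*(-31399/3955) = (601/12)*(-31399/3955) = -18870799/47460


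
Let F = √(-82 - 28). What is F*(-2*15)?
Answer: -30*I*√110 ≈ -314.64*I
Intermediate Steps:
F = I*√110 (F = √(-110) = I*√110 ≈ 10.488*I)
F*(-2*15) = (I*√110)*(-2*15) = (I*√110)*(-30) = -30*I*√110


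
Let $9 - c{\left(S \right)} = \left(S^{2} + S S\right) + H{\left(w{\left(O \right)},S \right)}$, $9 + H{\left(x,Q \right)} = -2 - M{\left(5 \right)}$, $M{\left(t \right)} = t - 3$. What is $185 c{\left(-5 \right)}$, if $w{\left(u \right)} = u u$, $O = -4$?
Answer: $-5180$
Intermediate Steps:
$w{\left(u \right)} = u^{2}$
$M{\left(t \right)} = -3 + t$ ($M{\left(t \right)} = t - 3 = -3 + t$)
$H{\left(x,Q \right)} = -13$ ($H{\left(x,Q \right)} = -9 - 4 = -13$)
$c{\left(S \right)} = 22 - 2 S^{2}$ ($c{\left(S \right)} = 9 - \left(\left(S^{2} + S S\right) - 13\right) = 9 - \left(\left(S^{2} + S^{2}\right) - 13\right) = 9 - \left(2 S^{2} - 13\right) = 9 - \left(-13 + 2 S^{2}\right) = 22 - 2 S^{2}$)
$185 c{\left(-5 \right)} = 185 \left(22 - 2 \left(-5\right)^{2}\right) = 185 \left(22 - 50\right) = 185 \left(-28\right) = -5180$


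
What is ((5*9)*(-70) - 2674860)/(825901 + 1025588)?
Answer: -892670/617163 ≈ -1.4464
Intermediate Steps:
((5*9)*(-70) - 2674860)/(825901 + 1025588) = (45*(-70) - 2674860)/1851489 = (-3150 - 2674860)*(1/1851489) = -2678010*1/1851489 = -892670/617163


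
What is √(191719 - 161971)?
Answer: 2*√7437 ≈ 172.48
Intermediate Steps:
√(191719 - 161971) = √29748 = 2*√7437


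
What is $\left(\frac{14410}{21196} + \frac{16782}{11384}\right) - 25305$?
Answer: $- \frac{763182112601}{30161908} \approx -25303.0$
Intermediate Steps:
$\left(\frac{14410}{21196} + \frac{16782}{11384}\right) - 25305 = \left(14410 \cdot \frac{1}{21196} + 16782 \cdot \frac{1}{11384}\right) - 25305 = \left(\frac{7205}{10598} + \frac{8391}{5692}\right) - 25305 = \frac{64969339}{30161908} - 25305 = - \frac{763182112601}{30161908}$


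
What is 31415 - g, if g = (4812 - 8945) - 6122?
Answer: 41670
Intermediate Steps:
g = -10255 (g = -4133 - 6122 = -10255)
31415 - g = 31415 - 1*(-10255) = 31415 + 10255 = 41670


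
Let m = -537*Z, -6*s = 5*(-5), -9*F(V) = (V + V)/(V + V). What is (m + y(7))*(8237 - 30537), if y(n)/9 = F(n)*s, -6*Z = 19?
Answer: -113484700/3 ≈ -3.7828e+7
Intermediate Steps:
Z = -19/6 (Z = -⅙*19 = -19/6 ≈ -3.1667)
F(V) = -⅑ (F(V) = -(V + V)/(9*(V + V)) = -2*V/(9*(2*V)) = -2*V*1/(2*V)/9 = -⅑*1 = -⅑)
s = 25/6 (s = -5*(-5)/6 = -⅙*(-25) = 25/6 ≈ 4.1667)
y(n) = -25/6 (y(n) = 9*(-⅑*25/6) = 9*(-25/54) = -25/6)
m = 3401/2 (m = -537*(-19/6) = 3401/2 ≈ 1700.5)
(m + y(7))*(8237 - 30537) = (3401/2 - 25/6)*(8237 - 30537) = (5089/3)*(-22300) = -113484700/3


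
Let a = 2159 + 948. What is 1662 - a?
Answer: -1445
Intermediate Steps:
a = 3107
1662 - a = 1662 - 1*3107 = 1662 - 3107 = -1445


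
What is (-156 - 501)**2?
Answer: 431649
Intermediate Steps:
(-156 - 501)**2 = (-657)**2 = 431649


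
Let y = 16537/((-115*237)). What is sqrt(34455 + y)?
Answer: 2*sqrt(12095430090)/1185 ≈ 185.62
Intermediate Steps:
y = -719/1185 (y = 16537/(-27255) = 16537*(-1/27255) = -719/1185 ≈ -0.60675)
sqrt(34455 + y) = sqrt(34455 - 719/1185) = sqrt(40828456/1185) = 2*sqrt(12095430090)/1185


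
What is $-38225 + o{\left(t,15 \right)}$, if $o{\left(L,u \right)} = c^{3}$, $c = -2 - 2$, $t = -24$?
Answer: $-38289$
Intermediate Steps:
$c = -4$
$o{\left(L,u \right)} = -64$ ($o{\left(L,u \right)} = \left(-4\right)^{3} = -64$)
$-38225 + o{\left(t,15 \right)} = -38225 - 64 = -38289$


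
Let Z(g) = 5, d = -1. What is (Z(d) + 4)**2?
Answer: 81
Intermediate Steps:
(Z(d) + 4)**2 = (5 + 4)**2 = 9**2 = 81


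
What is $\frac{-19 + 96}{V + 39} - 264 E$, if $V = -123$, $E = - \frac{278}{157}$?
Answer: $\frac{878977}{1884} \approx 466.55$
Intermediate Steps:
$E = - \frac{278}{157}$ ($E = \left(-278\right) \frac{1}{157} = - \frac{278}{157} \approx -1.7707$)
$\frac{-19 + 96}{V + 39} - 264 E = \frac{-19 + 96}{-123 + 39} - - \frac{73392}{157} = \frac{77}{-84} + \frac{73392}{157} = 77 \left(- \frac{1}{84}\right) + \frac{73392}{157} = - \frac{11}{12} + \frac{73392}{157} = \frac{878977}{1884}$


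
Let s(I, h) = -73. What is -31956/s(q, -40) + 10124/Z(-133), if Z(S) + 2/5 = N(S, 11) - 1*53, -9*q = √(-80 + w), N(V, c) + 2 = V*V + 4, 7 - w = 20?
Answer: 705457747/1609431 ≈ 438.33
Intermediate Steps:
w = -13 (w = 7 - 1*20 = 7 - 20 = -13)
N(V, c) = 2 + V² (N(V, c) = -2 + (V*V + 4) = -2 + (V² + 4) = -2 + (4 + V²) = 2 + V²)
q = -I*√93/9 (q = -√(-80 - 13)/9 = -I*√93/9 ≈ -1.0715*I)
Z(S) = -257/5 + S² (Z(S) = -⅖ + ((2 + S²) - 1*53) = -⅖ + ((2 + S²) - 53) = -⅖ + (-51 + S²) = -257/5 + S²)
-31956/s(q, -40) + 10124/Z(-133) = -31956/(-73) + 10124/(-257/5 + (-133)²) = -31956*(-1/73) + 10124/(-257/5 + 17689) = 31956/73 + 10124/(88188/5) = 31956/73 + 10124*(5/88188) = 31956/73 + 12655/22047 = 705457747/1609431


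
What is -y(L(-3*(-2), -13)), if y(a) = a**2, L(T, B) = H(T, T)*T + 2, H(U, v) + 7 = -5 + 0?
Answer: -4900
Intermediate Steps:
H(U, v) = -12 (H(U, v) = -7 + (-5 + 0) = -7 - 5 = -12)
L(T, B) = 2 - 12*T (L(T, B) = -12*T + 2 = 2 - 12*T)
-y(L(-3*(-2), -13)) = -(2 - (-36)*(-2))**2 = -(2 - 12*6)**2 = -(2 - 72)**2 = -1*(-70)**2 = -1*4900 = -4900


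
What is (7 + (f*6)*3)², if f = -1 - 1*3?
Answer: 4225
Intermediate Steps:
f = -4 (f = -1 - 3 = -4)
(7 + (f*6)*3)² = (7 - 4*6*3)² = (7 - 24*3)² = (7 - 72)² = (-65)² = 4225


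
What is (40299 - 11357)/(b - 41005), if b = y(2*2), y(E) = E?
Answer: -28942/41001 ≈ -0.70588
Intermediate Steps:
b = 4 (b = 2*2 = 4)
(40299 - 11357)/(b - 41005) = (40299 - 11357)/(4 - 41005) = 28942/(-41001) = 28942*(-1/41001) = -28942/41001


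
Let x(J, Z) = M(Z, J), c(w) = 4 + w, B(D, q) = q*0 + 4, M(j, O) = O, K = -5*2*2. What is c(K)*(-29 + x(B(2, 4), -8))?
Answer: 400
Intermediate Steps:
K = -20 (K = -10*2 = -20)
B(D, q) = 4 (B(D, q) = 0 + 4 = 4)
x(J, Z) = J
c(K)*(-29 + x(B(2, 4), -8)) = (4 - 20)*(-29 + 4) = -16*(-25) = 400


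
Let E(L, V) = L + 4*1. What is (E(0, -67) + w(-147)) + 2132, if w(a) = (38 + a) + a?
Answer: 1880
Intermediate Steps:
w(a) = 38 + 2*a
E(L, V) = 4 + L (E(L, V) = L + 4 = 4 + L)
(E(0, -67) + w(-147)) + 2132 = ((4 + 0) + (38 + 2*(-147))) + 2132 = (4 + (38 - 294)) + 2132 = (4 - 256) + 2132 = -252 + 2132 = 1880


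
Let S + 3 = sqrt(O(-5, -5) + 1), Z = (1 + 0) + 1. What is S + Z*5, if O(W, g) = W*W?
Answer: 7 + sqrt(26) ≈ 12.099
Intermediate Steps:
Z = 2 (Z = 1 + 1 = 2)
O(W, g) = W**2
S = -3 + sqrt(26) (S = -3 + sqrt((-5)**2 + 1) = -3 + sqrt(25 + 1) = -3 + sqrt(26) ≈ 2.0990)
S + Z*5 = (-3 + sqrt(26)) + 2*5 = (-3 + sqrt(26)) + 10 = 7 + sqrt(26)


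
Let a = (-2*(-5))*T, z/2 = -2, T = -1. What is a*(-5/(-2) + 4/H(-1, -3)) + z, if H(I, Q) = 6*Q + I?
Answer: -511/19 ≈ -26.895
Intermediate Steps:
H(I, Q) = I + 6*Q
z = -4 (z = 2*(-2) = -4)
a = -10 (a = -2*(-5)*(-1) = 10*(-1) = -10)
a*(-5/(-2) + 4/H(-1, -3)) + z = -10*(-5/(-2) + 4/(-1 + 6*(-3))) - 4 = -10*(-5*(-1/2) + 4/(-1 - 18)) - 4 = -10*(5/2 + 4/(-19)) - 4 = -10*(5/2 + 4*(-1/19)) - 4 = -10*(5/2 - 4/19) - 4 = -10*87/38 - 4 = -435/19 - 4 = -511/19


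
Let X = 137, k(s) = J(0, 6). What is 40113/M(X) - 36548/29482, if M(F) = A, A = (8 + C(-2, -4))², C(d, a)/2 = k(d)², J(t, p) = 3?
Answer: 578952509/9964916 ≈ 58.099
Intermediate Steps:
k(s) = 3
C(d, a) = 18 (C(d, a) = 2*3² = 2*9 = 18)
A = 676 (A = (8 + 18)² = 26² = 676)
M(F) = 676
40113/M(X) - 36548/29482 = 40113/676 - 36548/29482 = 40113*(1/676) - 36548*1/29482 = 40113/676 - 18274/14741 = 578952509/9964916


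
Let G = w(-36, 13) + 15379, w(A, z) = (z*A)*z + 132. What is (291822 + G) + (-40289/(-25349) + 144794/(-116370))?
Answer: 444322168048597/1474931565 ≈ 3.0125e+5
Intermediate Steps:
w(A, z) = 132 + A*z**2 (w(A, z) = (A*z)*z + 132 = A*z**2 + 132 = 132 + A*z**2)
G = 9427 (G = (132 - 36*13**2) + 15379 = (132 - 36*169) + 15379 = (132 - 6084) + 15379 = -5952 + 15379 = 9427)
(291822 + G) + (-40289/(-25349) + 144794/(-116370)) = (291822 + 9427) + (-40289/(-25349) + 144794/(-116370)) = 301249 + (-40289*(-1/25349) + 144794*(-1/116370)) = 301249 + (40289/25349 - 72397/58185) = 301249 + 509023912/1474931565 = 444322168048597/1474931565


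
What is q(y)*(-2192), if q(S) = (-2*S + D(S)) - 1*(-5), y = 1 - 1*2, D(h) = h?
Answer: -13152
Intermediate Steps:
y = -1 (y = 1 - 2 = -1)
q(S) = 5 - S (q(S) = (-2*S + S) - 1*(-5) = -S + 5 = 5 - S)
q(y)*(-2192) = (5 - 1*(-1))*(-2192) = (5 + 1)*(-2192) = 6*(-2192) = -13152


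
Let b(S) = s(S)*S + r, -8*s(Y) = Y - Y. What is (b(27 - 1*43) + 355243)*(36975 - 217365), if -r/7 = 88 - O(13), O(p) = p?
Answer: -63987580020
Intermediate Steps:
s(Y) = 0 (s(Y) = -(Y - Y)/8 = -⅛*0 = 0)
r = -525 (r = -7*(88 - 1*13) = -7*(88 - 13) = -7*75 = -525)
b(S) = -525 (b(S) = 0*S - 525 = 0 - 525 = -525)
(b(27 - 1*43) + 355243)*(36975 - 217365) = (-525 + 355243)*(36975 - 217365) = 354718*(-180390) = -63987580020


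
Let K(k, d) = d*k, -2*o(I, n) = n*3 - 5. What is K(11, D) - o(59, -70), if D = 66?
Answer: 1237/2 ≈ 618.50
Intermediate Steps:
o(I, n) = 5/2 - 3*n/2 (o(I, n) = -(n*3 - 5)/2 = -(3*n - 5)/2 = -(-5 + 3*n)/2 = 5/2 - 3*n/2)
K(11, D) - o(59, -70) = 66*11 - (5/2 - 3/2*(-70)) = 726 - (5/2 + 105) = 726 - 1*215/2 = 726 - 215/2 = 1237/2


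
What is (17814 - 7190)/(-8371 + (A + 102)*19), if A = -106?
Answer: -10624/8447 ≈ -1.2577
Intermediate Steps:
(17814 - 7190)/(-8371 + (A + 102)*19) = (17814 - 7190)/(-8371 + (-106 + 102)*19) = 10624/(-8371 - 4*19) = 10624/(-8371 - 76) = 10624/(-8447) = 10624*(-1/8447) = -10624/8447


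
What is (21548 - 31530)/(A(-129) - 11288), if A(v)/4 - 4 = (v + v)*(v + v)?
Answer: -4991/127492 ≈ -0.039148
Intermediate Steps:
A(v) = 16 + 16*v² (A(v) = 16 + 4*((v + v)*(v + v)) = 16 + 4*((2*v)*(2*v)) = 16 + 4*(4*v²) = 16 + 16*v²)
(21548 - 31530)/(A(-129) - 11288) = (21548 - 31530)/((16 + 16*(-129)²) - 11288) = -9982/((16 + 16*16641) - 11288) = -9982/((16 + 266256) - 11288) = -9982/(266272 - 11288) = -9982/254984 = -9982*1/254984 = -4991/127492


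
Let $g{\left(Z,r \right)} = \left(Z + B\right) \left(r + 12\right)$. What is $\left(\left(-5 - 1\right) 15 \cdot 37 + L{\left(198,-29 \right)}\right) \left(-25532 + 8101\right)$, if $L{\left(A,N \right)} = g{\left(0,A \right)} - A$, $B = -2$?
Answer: $68817588$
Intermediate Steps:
$g{\left(Z,r \right)} = \left(-2 + Z\right) \left(12 + r\right)$ ($g{\left(Z,r \right)} = \left(Z - 2\right) \left(r + 12\right) = \left(-2 + Z\right) \left(12 + r\right)$)
$L{\left(A,N \right)} = -24 - 3 A$ ($L{\left(A,N \right)} = \left(-24 - 2 A + 12 \cdot 0 + 0 A\right) - A = \left(-24 - 2 A + 0 + 0\right) - A = \left(-24 - 2 A\right) - A = -24 - 3 A$)
$\left(\left(-5 - 1\right) 15 \cdot 37 + L{\left(198,-29 \right)}\right) \left(-25532 + 8101\right) = \left(\left(-5 - 1\right) 15 \cdot 37 - 618\right) \left(-25532 + 8101\right) = \left(\left(-5 - 1\right) 15 \cdot 37 - 618\right) \left(-17431\right) = \left(\left(-6\right) 15 \cdot 37 - 618\right) \left(-17431\right) = \left(\left(-90\right) 37 - 618\right) \left(-17431\right) = \left(-3330 - 618\right) \left(-17431\right) = \left(-3948\right) \left(-17431\right) = 68817588$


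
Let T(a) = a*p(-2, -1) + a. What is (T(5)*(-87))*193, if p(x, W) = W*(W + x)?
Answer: -335820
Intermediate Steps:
T(a) = 4*a (T(a) = a*(-(-1 - 2)) + a = a*(-1*(-3)) + a = a*3 + a = 3*a + a = 4*a)
(T(5)*(-87))*193 = ((4*5)*(-87))*193 = (20*(-87))*193 = -1740*193 = -335820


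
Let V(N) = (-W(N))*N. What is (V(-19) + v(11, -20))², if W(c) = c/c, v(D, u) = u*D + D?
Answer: 36100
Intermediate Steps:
v(D, u) = D + D*u (v(D, u) = D*u + D = D + D*u)
W(c) = 1
V(N) = -N (V(N) = (-1*1)*N = -N)
(V(-19) + v(11, -20))² = (-1*(-19) + 11*(1 - 20))² = (19 + 11*(-19))² = (19 - 209)² = (-190)² = 36100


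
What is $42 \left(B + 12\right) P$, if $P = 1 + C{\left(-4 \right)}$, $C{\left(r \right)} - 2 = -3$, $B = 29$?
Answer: $0$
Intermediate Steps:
$C{\left(r \right)} = -1$ ($C{\left(r \right)} = 2 - 3 = -1$)
$P = 0$ ($P = 1 - 1 = 0$)
$42 \left(B + 12\right) P = 42 \left(29 + 12\right) 0 = 42 \cdot 41 \cdot 0 = 1722 \cdot 0 = 0$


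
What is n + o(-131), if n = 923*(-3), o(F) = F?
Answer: -2900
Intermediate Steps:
n = -2769
n + o(-131) = -2769 - 131 = -2900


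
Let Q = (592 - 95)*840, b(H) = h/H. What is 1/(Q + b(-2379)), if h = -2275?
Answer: 183/76399015 ≈ 2.3953e-6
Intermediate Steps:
b(H) = -2275/H
Q = 417480 (Q = 497*840 = 417480)
1/(Q + b(-2379)) = 1/(417480 - 2275/(-2379)) = 1/(417480 - 2275*(-1/2379)) = 1/(417480 + 175/183) = 1/(76399015/183) = 183/76399015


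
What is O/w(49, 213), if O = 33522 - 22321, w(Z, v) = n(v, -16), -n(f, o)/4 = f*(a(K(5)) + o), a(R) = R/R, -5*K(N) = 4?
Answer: 11201/12780 ≈ 0.87645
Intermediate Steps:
K(N) = -⅘ (K(N) = -⅕*4 = -⅘)
a(R) = 1
n(f, o) = -4*f*(1 + o)
w(Z, v) = 60*v (w(Z, v) = -4*v*(1 - 16) = -4*v*(-15) = 60*v)
O = 11201
O/w(49, 213) = 11201/((60*213)) = 11201/12780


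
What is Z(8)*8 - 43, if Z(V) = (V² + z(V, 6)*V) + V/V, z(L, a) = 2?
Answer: 605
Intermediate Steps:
Z(V) = 1 + V² + 2*V (Z(V) = (V² + 2*V) + V/V = (V² + 2*V) + 1 = 1 + V² + 2*V)
Z(8)*8 - 43 = (1 + 8² + 2*8)*8 - 43 = (1 + 64 + 16)*8 - 43 = 81*8 - 43 = 648 - 43 = 605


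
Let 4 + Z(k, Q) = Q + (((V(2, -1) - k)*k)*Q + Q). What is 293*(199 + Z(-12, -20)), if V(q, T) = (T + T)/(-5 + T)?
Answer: 912695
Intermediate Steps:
V(q, T) = 2*T/(-5 + T) (V(q, T) = (2*T)/(-5 + T) = 2*T/(-5 + T))
Z(k, Q) = -4 + 2*Q + Q*k*(1/3 - k) (Z(k, Q) = -4 + (Q + (((2*(-1)/(-5 - 1) - k)*k)*Q + Q)) = -4 + (Q + (((2*(-1)/(-6) - k)*k)*Q + Q)) = -4 + (Q + (((2*(-1)*(-1/6) - k)*k)*Q + Q)) = -4 + (Q + (((1/3 - k)*k)*Q + Q)) = -4 + (Q + ((k*(1/3 - k))*Q + Q)) = -4 + (Q + (Q*k*(1/3 - k) + Q)) = -4 + (Q + (Q + Q*k*(1/3 - k))) = -4 + (2*Q + Q*k*(1/3 - k)) = -4 + 2*Q + Q*k*(1/3 - k))
293*(199 + Z(-12, -20)) = 293*(199 + (-4 + 2*(-20) - 1*(-20)*(-12)**2 + (1/3)*(-20)*(-12))) = 293*(199 + (-4 - 40 - 1*(-20)*144 + 80)) = 293*(199 + (-4 - 40 + 2880 + 80)) = 293*(199 + 2916) = 293*3115 = 912695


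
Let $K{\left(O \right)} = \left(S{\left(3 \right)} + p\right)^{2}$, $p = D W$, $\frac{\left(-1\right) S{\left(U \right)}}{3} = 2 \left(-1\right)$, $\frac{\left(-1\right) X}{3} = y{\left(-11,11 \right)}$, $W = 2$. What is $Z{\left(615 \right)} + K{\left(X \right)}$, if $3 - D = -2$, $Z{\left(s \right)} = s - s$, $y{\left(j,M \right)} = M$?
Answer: $256$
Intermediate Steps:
$X = -33$ ($X = \left(-3\right) 11 = -33$)
$S{\left(U \right)} = 6$ ($S{\left(U \right)} = - 3 \cdot 2 \left(-1\right) = \left(-3\right) \left(-2\right) = 6$)
$Z{\left(s \right)} = 0$
$D = 5$ ($D = 3 - -2 = 3 + 2 = 5$)
$p = 10$ ($p = 5 \cdot 2 = 10$)
$K{\left(O \right)} = 256$ ($K{\left(O \right)} = \left(6 + 10\right)^{2} = 16^{2} = 256$)
$Z{\left(615 \right)} + K{\left(X \right)} = 0 + 256 = 256$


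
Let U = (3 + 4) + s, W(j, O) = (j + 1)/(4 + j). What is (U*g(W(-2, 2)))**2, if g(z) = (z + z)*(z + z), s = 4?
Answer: 121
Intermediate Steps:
W(j, O) = (1 + j)/(4 + j)
g(z) = 4*z**2 (g(z) = (2*z)*(2*z) = 4*z**2)
U = 11 (U = (3 + 4) + 4 = 7 + 4 = 11)
(U*g(W(-2, 2)))**2 = (11*(4*((1 - 2)/(4 - 2))**2))**2 = (11*(4*(-1/2)**2))**2 = (11*(4*(1/4)))**2 = (11*1)**2 = 11**2 = 121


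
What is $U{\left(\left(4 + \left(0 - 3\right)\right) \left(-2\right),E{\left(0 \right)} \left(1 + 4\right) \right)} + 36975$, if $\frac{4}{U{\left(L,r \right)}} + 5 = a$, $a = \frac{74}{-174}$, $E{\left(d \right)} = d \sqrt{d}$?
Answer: $\frac{4362963}{118} \approx 36974.0$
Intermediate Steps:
$E{\left(d \right)} = d^{\frac{3}{2}}$
$a = - \frac{37}{87}$ ($a = 74 \left(- \frac{1}{174}\right) = - \frac{37}{87} \approx -0.42529$)
$U{\left(L,r \right)} = - \frac{87}{118}$ ($U{\left(L,r \right)} = \frac{4}{-5 - \frac{37}{87}} = \frac{4}{- \frac{472}{87}} = 4 \left(- \frac{87}{472}\right) = - \frac{87}{118}$)
$U{\left(\left(4 + \left(0 - 3\right)\right) \left(-2\right),E{\left(0 \right)} \left(1 + 4\right) \right)} + 36975 = - \frac{87}{118} + 36975 = \frac{4362963}{118}$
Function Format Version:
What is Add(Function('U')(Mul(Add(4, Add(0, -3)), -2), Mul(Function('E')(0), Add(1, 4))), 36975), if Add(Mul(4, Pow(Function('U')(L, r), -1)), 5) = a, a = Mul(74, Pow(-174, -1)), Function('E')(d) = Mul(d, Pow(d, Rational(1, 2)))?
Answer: Rational(4362963, 118) ≈ 36974.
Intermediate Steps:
Function('E')(d) = Pow(d, Rational(3, 2))
a = Rational(-37, 87) (a = Mul(74, Rational(-1, 174)) = Rational(-37, 87) ≈ -0.42529)
Function('U')(L, r) = Rational(-87, 118) (Function('U')(L, r) = Mul(4, Pow(Add(-5, Rational(-37, 87)), -1)) = Mul(4, Pow(Rational(-472, 87), -1)) = Mul(4, Rational(-87, 472)) = Rational(-87, 118))
Add(Function('U')(Mul(Add(4, Add(0, -3)), -2), Mul(Function('E')(0), Add(1, 4))), 36975) = Add(Rational(-87, 118), 36975) = Rational(4362963, 118)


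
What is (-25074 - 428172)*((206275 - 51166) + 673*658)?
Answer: -271015272978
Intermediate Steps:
(-25074 - 428172)*((206275 - 51166) + 673*658) = -453246*(155109 + 442834) = -453246*597943 = -271015272978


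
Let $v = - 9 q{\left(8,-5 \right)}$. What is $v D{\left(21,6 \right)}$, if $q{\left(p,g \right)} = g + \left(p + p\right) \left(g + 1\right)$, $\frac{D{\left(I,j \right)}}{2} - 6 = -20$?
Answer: $-17388$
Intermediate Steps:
$D{\left(I,j \right)} = -28$ ($D{\left(I,j \right)} = 12 + 2 \left(-20\right) = 12 - 40 = -28$)
$q{\left(p,g \right)} = g + 2 p \left(1 + g\right)$
$v = 621$ ($v = - 9 \left(-5 + 2 \cdot 8 + 2 \left(-5\right) 8\right) = - 9 \left(-5 + 16 - 80\right) = \left(-9\right) \left(-69\right) = 621$)
$v D{\left(21,6 \right)} = 621 \left(-28\right) = -17388$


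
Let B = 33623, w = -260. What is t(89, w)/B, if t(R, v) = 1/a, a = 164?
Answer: 1/5514172 ≈ 1.8135e-7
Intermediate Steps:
t(R, v) = 1/164
t(89, w)/B = (1/164)/33623 = (1/164)*(1/33623) = 1/5514172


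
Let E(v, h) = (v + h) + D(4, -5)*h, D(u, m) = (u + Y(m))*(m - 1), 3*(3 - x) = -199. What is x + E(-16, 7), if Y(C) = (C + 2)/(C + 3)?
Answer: -512/3 ≈ -170.67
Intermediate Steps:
Y(C) = (2 + C)/(3 + C)
x = 208/3 (x = 3 - 1/3*(-199) = 3 + 199/3 = 208/3 ≈ 69.333)
D(u, m) = (-1 + m)*(u + (2 + m)/(3 + m)) (D(u, m) = (u + (2 + m)/(3 + m))*(m - 1) = (u + (2 + m)/(3 + m))*(-1 + m) = (-1 + m)*(u + (2 + m)/(3 + m)))
E(v, h) = v - 32*h (E(v, h) = (v + h) + ((-2 - 1*(-5) - 5*(2 - 5) + 4*(-1 - 5)*(3 - 5))/(3 - 5))*h = (h + v) + ((-2 + 5 - 5*(-3) + 4*(-6)*(-2))/(-2))*h = (h + v) + (-(-2 + 5 + 15 + 48)/2)*h = (h + v) + (-1/2*66)*h = (h + v) - 33*h = v - 32*h)
x + E(-16, 7) = 208/3 + (-16 - 32*7) = 208/3 + (-16 - 224) = 208/3 - 240 = -512/3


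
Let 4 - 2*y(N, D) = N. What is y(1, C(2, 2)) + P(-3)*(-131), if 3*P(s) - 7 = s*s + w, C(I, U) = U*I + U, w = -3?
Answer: -3397/6 ≈ -566.17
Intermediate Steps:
C(I, U) = U + I*U (C(I, U) = I*U + U = U + I*U)
P(s) = 4/3 + s**2/3 (P(s) = 7/3 + (s*s - 3)/3 = 7/3 + (s**2 - 3)/3 = 7/3 + (-3 + s**2)/3 = 7/3 + (-1 + s**2/3) = 4/3 + s**2/3)
y(N, D) = 2 - N/2
y(1, C(2, 2)) + P(-3)*(-131) = (2 - 1/2*1) + (4/3 + (1/3)*(-3)**2)*(-131) = (2 - 1/2) + (4/3 + (1/3)*9)*(-131) = 3/2 + (4/3 + 3)*(-131) = 3/2 + (13/3)*(-131) = 3/2 - 1703/3 = -3397/6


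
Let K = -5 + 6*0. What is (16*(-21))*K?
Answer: 1680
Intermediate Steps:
K = -5 (K = -5 + 0 = -5)
(16*(-21))*K = (16*(-21))*(-5) = -336*(-5) = 1680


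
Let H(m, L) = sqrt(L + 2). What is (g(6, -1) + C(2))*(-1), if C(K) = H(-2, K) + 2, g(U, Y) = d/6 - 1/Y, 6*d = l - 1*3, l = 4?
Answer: -181/36 ≈ -5.0278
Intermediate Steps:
d = 1/6 (d = (4 - 1*3)/6 = (4 - 3)/6 = (1/6)*1 = 1/6 ≈ 0.16667)
H(m, L) = sqrt(2 + L)
g(U, Y) = 1/36 - 1/Y (g(U, Y) = (1/6)/6 - 1/Y = (1/6)*(1/6) - 1/Y = 1/36 - 1/Y)
C(K) = 2 + sqrt(2 + K) (C(K) = sqrt(2 + K) + 2 = 2 + sqrt(2 + K))
(g(6, -1) + C(2))*(-1) = ((1/36)*(-36 - 1)/(-1) + (2 + sqrt(2 + 2)))*(-1) = ((1/36)*(-1)*(-37) + (2 + sqrt(4)))*(-1) = (37/36 + (2 + 2))*(-1) = (37/36 + 4)*(-1) = (181/36)*(-1) = -181/36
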